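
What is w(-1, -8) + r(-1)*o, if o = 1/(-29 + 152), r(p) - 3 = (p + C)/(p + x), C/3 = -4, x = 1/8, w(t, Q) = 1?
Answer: 986/861 ≈ 1.1452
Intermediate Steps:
x = ⅛ ≈ 0.12500
C = -12 (C = 3*(-4) = -12)
r(p) = 3 + (-12 + p)/(⅛ + p) (r(p) = 3 + (p - 12)/(p + ⅛) = 3 + (-12 + p)/(⅛ + p))
o = 1/123 ≈ 0.0081301
w(-1, -8) + r(-1)*o = 1 + ((-93 + 32*(-1))/(1 + 8*(-1)))*(1/123) = 1 + ((-93 - 32)/(1 - 8))*(1/123) = 1 + (-125/(-7))*(1/123) = 1 - ⅐*(-125)*(1/123) = 1 + (125/7)*(1/123) = 1 + 125/861 = 986/861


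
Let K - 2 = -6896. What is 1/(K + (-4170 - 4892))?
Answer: -1/15956 ≈ -6.2672e-5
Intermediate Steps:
K = -6894 (K = 2 - 6896 = -6894)
1/(K + (-4170 - 4892)) = 1/(-6894 + (-4170 - 4892)) = 1/(-6894 - 9062) = 1/(-15956) = -1/15956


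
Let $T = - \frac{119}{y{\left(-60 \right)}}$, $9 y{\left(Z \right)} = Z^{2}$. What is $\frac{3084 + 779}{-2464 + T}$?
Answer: $- \frac{1545200}{985719} \approx -1.5676$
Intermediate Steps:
$y{\left(Z \right)} = \frac{Z^{2}}{9}$
$T = - \frac{119}{400}$ ($T = - \frac{119}{\frac{1}{9} \left(-60\right)^{2}} = - \frac{119}{\frac{1}{9} \cdot 3600} = - \frac{119}{400} \approx -0.2975$)
$\frac{3084 + 779}{-2464 + T} = \frac{3084 + 779}{-2464 - \frac{119}{400}} = \frac{3863}{- \frac{985719}{400}} = 3863 \left(- \frac{400}{985719}\right) = - \frac{1545200}{985719}$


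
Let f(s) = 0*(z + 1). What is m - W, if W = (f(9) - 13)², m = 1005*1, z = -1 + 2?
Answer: 836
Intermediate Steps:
z = 1
f(s) = 0 (f(s) = 0*(1 + 1) = 0*2 = 0)
m = 1005
W = 169 (W = (0 - 13)² = (-13)² = 169)
m - W = 1005 - 1*169 = 1005 - 169 = 836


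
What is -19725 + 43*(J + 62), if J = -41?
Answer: -18822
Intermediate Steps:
-19725 + 43*(J + 62) = -19725 + 43*(-41 + 62) = -19725 + 43*21 = -19725 + 903 = -18822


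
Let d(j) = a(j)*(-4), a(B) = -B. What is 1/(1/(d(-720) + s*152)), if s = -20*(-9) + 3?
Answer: 24936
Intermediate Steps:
s = 183 (s = 180 + 3 = 183)
d(j) = 4*j (d(j) = -j*(-4) = 4*j)
1/(1/(d(-720) + s*152)) = 1/(1/(4*(-720) + 183*152)) = 1/(1/(-2880 + 27816)) = 1/(1/24936) = 24936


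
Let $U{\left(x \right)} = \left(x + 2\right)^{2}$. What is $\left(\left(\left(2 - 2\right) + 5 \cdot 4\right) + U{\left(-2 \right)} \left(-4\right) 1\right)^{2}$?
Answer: $400$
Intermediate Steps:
$U{\left(x \right)} = \left(2 + x\right)^{2}$
$\left(\left(\left(2 - 2\right) + 5 \cdot 4\right) + U{\left(-2 \right)} \left(-4\right) 1\right)^{2} = \left(\left(\left(2 - 2\right) + 5 \cdot 4\right) + \left(2 - 2\right)^{2} \left(-4\right) 1\right)^{2} = \left(\left(\left(2 - 2\right) + 20\right) + 0^{2} \left(-4\right) 1\right)^{2} = \left(\left(0 + 20\right) + 0 \left(-4\right) 1\right)^{2} = \left(20 + 0 \cdot 1\right)^{2} = \left(20 + 0\right)^{2} = 20^{2} = 400$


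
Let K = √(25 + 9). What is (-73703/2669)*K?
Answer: -73703*√34/2669 ≈ -161.02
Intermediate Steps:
K = √34 ≈ 5.8309
(-73703/2669)*K = (-73703/2669)*√34 = (-73703*1/2669)*√34 = -73703*√34/2669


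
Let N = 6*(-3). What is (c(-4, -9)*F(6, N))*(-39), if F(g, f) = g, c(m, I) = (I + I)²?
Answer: -75816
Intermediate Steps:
N = -18
c(m, I) = 4*I² (c(m, I) = (2*I)² = 4*I²)
(c(-4, -9)*F(6, N))*(-39) = ((4*(-9)²)*6)*(-39) = ((4*81)*6)*(-39) = (324*6)*(-39) = 1944*(-39) = -75816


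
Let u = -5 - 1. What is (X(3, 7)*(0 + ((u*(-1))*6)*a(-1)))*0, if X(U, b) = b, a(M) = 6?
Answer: 0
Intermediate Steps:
u = -6
(X(3, 7)*(0 + ((u*(-1))*6)*a(-1)))*0 = (7*(0 + (-6*(-1)*6)*6))*0 = (7*(0 + (6*6)*6))*0 = (7*(0 + 36*6))*0 = (7*(0 + 216))*0 = (7*216)*0 = 1512*0 = 0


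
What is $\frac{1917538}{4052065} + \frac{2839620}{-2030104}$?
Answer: $- \frac{1903380812837}{2056528341190} \approx -0.92553$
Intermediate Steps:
$\frac{1917538}{4052065} + \frac{2839620}{-2030104} = 1917538 \cdot \frac{1}{4052065} + 2839620 \left(- \frac{1}{2030104}\right) = \frac{1917538}{4052065} - \frac{709905}{507526} = - \frac{1903380812837}{2056528341190}$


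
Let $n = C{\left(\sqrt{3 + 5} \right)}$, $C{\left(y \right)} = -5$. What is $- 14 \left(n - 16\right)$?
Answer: $294$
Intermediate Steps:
$n = -5$
$- 14 \left(n - 16\right) = - 14 \left(-5 - 16\right) = \left(-14\right) \left(-21\right) = 294$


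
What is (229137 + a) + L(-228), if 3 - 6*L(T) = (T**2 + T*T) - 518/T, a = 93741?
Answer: 208996283/684 ≈ 3.0555e+5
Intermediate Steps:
L(T) = 1/2 - T**2/3 + 259/(3*T) (L(T) = 1/2 - ((T**2 + T*T) - 518/T)/6 = 1/2 - ((T**2 + T**2) - 518/T)/6 = 1/2 - (2*T**2 - 518/T)/6 = 1/2 - (-518/T + 2*T**2)/6 = 1/2 + (-T**2/3 + 259/(3*T)) = 1/2 - T**2/3 + 259/(3*T))
(229137 + a) + L(-228) = (229137 + 93741) + (1/6)*(518 - 1*(-228)*(-3 + 2*(-228)**2))/(-228) = 322878 + (1/6)*(-1/228)*(518 - 1*(-228)*(-3 + 2*51984)) = 322878 + (1/6)*(-1/228)*(518 - 1*(-228)*(-3 + 103968)) = 322878 + (1/6)*(-1/228)*(518 - 1*(-228)*103965) = 322878 + (1/6)*(-1/228)*(518 + 23704020) = 322878 + (1/6)*(-1/228)*23704538 = 322878 - 11852269/684 = 208996283/684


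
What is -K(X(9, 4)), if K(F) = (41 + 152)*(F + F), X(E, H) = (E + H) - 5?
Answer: -3088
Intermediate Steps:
X(E, H) = -5 + E + H
K(F) = 386*F (K(F) = 193*(2*F) = 386*F)
-K(X(9, 4)) = -386*(-5 + 9 + 4) = -386*8 = -1*3088 = -3088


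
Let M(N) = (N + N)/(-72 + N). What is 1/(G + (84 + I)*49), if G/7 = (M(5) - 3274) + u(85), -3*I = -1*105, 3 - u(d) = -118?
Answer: -67/1088150 ≈ -6.1572e-5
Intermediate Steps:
u(d) = 121 (u(d) = 3 - 1*(-118) = 3 + 118 = 121)
I = 35 (I = -(-1)*105/3 = -1/3*(-105) = 35)
M(N) = 2*N/(-72 + N) (M(N) = (2*N)/(-72 + N) = 2*N/(-72 + N))
G = -1478827/67 (G = 7*((2*5/(-72 + 5) - 3274) + 121) = 7*((2*5/(-67) - 3274) + 121) = 7*((2*5*(-1/67) - 3274) + 121) = 7*((-10/67 - 3274) + 121) = 7*(-219368/67 + 121) = 7*(-211261/67) = -1478827/67 ≈ -22072.)
1/(G + (84 + I)*49) = 1/(-1478827/67 + (84 + 35)*49) = 1/(-1478827/67 + 119*49) = 1/(-1478827/67 + 5831) = 1/(-1088150/67) = -67/1088150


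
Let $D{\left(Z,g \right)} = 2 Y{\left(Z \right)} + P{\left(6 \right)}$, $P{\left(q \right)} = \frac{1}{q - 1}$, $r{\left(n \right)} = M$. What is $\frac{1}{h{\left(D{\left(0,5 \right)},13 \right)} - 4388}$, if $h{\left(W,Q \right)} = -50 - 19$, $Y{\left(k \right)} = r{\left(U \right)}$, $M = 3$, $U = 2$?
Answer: $- \frac{1}{4457} \approx -0.00022437$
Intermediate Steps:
$r{\left(n \right)} = 3$
$Y{\left(k \right)} = 3$
$P{\left(q \right)} = \frac{1}{-1 + q}$
$D{\left(Z,g \right)} = \frac{31}{5}$ ($D{\left(Z,g \right)} = 2 \cdot 3 + \frac{1}{-1 + 6} = 6 + \frac{1}{5} = \frac{31}{5}$)
$h{\left(W,Q \right)} = -69$
$\frac{1}{h{\left(D{\left(0,5 \right)},13 \right)} - 4388} = \frac{1}{-69 - 4388} = \frac{1}{-4457} = - \frac{1}{4457}$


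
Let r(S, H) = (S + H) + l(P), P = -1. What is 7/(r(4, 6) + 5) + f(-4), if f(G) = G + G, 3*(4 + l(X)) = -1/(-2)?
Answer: -494/67 ≈ -7.3731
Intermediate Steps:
l(X) = -23/6 (l(X) = -4 + (-1/(-2))/3 = -4 + (-1*(-½))/3 = -4 + (⅓)*(½) = -4 + ⅙ = -23/6)
r(S, H) = -23/6 + H + S (r(S, H) = (S + H) - 23/6 = (H + S) - 23/6 = -23/6 + H + S)
f(G) = 2*G
7/(r(4, 6) + 5) + f(-4) = 7/((-23/6 + 6 + 4) + 5) + 2*(-4) = 7/(37/6 + 5) - 8 = 7/(67/6) - 8 = (6/67)*7 - 8 = 42/67 - 8 = -494/67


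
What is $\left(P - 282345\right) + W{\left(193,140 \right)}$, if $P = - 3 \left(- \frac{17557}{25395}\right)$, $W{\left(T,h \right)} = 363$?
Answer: $- \frac{2386960073}{8465} \approx -2.8198 \cdot 10^{5}$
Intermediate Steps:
$P = \frac{17557}{8465}$ ($P = - 3 \left(\left(-17557\right) \frac{1}{25395}\right) = \left(-3\right) \left(- \frac{17557}{25395}\right) = \frac{17557}{8465} \approx 2.0741$)
$\left(P - 282345\right) + W{\left(193,140 \right)} = \left(\frac{17557}{8465} - 282345\right) + 363 = - \frac{2390032868}{8465} + 363 = - \frac{2386960073}{8465}$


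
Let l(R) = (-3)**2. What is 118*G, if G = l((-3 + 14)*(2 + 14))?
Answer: 1062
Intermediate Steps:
l(R) = 9
G = 9
118*G = 118*9 = 1062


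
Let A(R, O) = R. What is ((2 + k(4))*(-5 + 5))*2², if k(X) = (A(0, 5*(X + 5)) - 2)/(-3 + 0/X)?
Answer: 0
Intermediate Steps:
k(X) = ⅔ (k(X) = (0 - 2)/(-3 + 0/X) = -2/(-3 + 0) = -2/(-3) = -2*(-⅓) = ⅔)
((2 + k(4))*(-5 + 5))*2² = ((2 + ⅔)*(-5 + 5))*2² = ((8/3)*0)*4 = 0*4 = 0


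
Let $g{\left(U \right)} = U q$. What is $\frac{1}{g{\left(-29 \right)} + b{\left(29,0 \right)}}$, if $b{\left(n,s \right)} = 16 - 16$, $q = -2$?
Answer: $\frac{1}{58} \approx 0.017241$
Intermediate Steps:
$b{\left(n,s \right)} = 0$ ($b{\left(n,s \right)} = 16 - 16 = 0$)
$g{\left(U \right)} = - 2 U$ ($g{\left(U \right)} = U \left(-2\right) = - 2 U$)
$\frac{1}{g{\left(-29 \right)} + b{\left(29,0 \right)}} = \frac{1}{\left(-2\right) \left(-29\right) + 0} = \frac{1}{58 + 0} = \frac{1}{58}$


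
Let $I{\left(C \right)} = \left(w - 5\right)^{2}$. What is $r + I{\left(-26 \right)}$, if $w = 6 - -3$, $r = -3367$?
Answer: $-3351$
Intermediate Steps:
$w = 9$ ($w = 6 + 3 = 9$)
$I{\left(C \right)} = 16$ ($I{\left(C \right)} = \left(9 - 5\right)^{2} = 4^{2} = 16$)
$r + I{\left(-26 \right)} = -3367 + 16 = -3351$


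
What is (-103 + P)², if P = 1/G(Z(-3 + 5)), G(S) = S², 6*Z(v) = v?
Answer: 8836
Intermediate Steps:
Z(v) = v/6
P = 9 (P = 1/(((-3 + 5)/6)²) = 1/(((⅙)*2)²) = 1/((⅓)²) = 1/(⅑) = 9)
(-103 + P)² = (-103 + 9)² = (-94)² = 8836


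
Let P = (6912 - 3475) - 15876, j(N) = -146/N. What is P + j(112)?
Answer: -696657/56 ≈ -12440.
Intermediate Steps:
P = -12439 (P = 3437 - 15876 = -12439)
P + j(112) = -12439 - 146/112 = -12439 - 146*1/112 = -12439 - 73/56 = -696657/56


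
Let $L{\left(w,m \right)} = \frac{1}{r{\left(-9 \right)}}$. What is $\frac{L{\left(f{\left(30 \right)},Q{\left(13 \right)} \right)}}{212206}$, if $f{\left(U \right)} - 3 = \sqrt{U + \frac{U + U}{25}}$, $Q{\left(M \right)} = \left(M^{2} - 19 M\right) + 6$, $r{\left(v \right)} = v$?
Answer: $- \frac{1}{1909854} \approx -5.236 \cdot 10^{-7}$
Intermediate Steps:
$Q{\left(M \right)} = 6 + M^{2} - 19 M$
$f{\left(U \right)} = 3 + \frac{3 \sqrt{3} \sqrt{U}}{5}$ ($f{\left(U \right)} = 3 + \sqrt{U + \frac{U + U}{25}} = 3 + \sqrt{U + 2 U \frac{1}{25}} = 3 + \sqrt{U + \frac{2 U}{25}} = 3 + \sqrt{\frac{27 U}{25}} = 3 + \frac{3 \sqrt{3} \sqrt{U}}{5}$)
$L{\left(w,m \right)} = - \frac{1}{9}$ ($L{\left(w,m \right)} = \frac{1}{-9} = - \frac{1}{9}$)
$\frac{L{\left(f{\left(30 \right)},Q{\left(13 \right)} \right)}}{212206} = - \frac{1}{9 \cdot 212206} = \left(- \frac{1}{9}\right) \frac{1}{212206} = - \frac{1}{1909854}$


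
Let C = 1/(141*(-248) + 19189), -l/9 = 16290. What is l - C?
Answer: -2313359189/15779 ≈ -1.4661e+5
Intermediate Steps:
l = -146610 (l = -9*16290 = -146610)
C = -1/15779 (C = 1/(-34968 + 19189) = 1/(-15779) = -1/15779 ≈ -6.3375e-5)
l - C = -146610 - 1*(-1/15779) = -146610 + 1/15779 = -2313359189/15779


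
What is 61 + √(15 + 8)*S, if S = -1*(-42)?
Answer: 61 + 42*√23 ≈ 262.42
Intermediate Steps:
S = 42
61 + √(15 + 8)*S = 61 + √(15 + 8)*42 = 61 + √23*42 = 61 + 42*√23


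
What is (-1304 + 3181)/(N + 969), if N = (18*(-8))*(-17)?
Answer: 1877/3417 ≈ 0.54931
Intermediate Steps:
N = 2448 (N = -144*(-17) = 2448)
(-1304 + 3181)/(N + 969) = (-1304 + 3181)/(2448 + 969) = 1877/3417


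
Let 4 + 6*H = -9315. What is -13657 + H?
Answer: -91261/6 ≈ -15210.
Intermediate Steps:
H = -9319/6 (H = -⅔ + (⅙)*(-9315) = -⅔ - 3105/2 = -9319/6 ≈ -1553.2)
-13657 + H = -13657 - 9319/6 = -91261/6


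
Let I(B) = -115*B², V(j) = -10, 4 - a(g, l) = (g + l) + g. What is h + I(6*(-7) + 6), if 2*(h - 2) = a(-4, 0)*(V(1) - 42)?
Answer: -149350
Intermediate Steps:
a(g, l) = 4 - l - 2*g (a(g, l) = 4 - ((g + l) + g) = 4 - (l + 2*g) = 4 + (-l - 2*g) = 4 - l - 2*g)
h = -310 (h = 2 + ((4 - 1*0 - 2*(-4))*(-10 - 42))/2 = 2 + ((4 + 0 + 8)*(-52))/2 = 2 + (12*(-52))/2 = 2 + (½)*(-624) = 2 - 312 = -310)
h + I(6*(-7) + 6) = -310 - 115*(6*(-7) + 6)² = -310 - 115*(-42 + 6)² = -310 - 115*(-36)² = -310 - 115*1296 = -310 - 149040 = -149350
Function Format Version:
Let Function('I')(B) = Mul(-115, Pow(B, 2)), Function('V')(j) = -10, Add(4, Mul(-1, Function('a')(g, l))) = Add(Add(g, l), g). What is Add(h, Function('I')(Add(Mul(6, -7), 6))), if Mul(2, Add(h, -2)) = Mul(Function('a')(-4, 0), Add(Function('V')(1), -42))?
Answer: -149350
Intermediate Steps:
Function('a')(g, l) = Add(4, Mul(-1, l), Mul(-2, g)) (Function('a')(g, l) = Add(4, Mul(-1, Add(Add(g, l), g))) = Add(4, Mul(-1, Add(l, Mul(2, g)))) = Add(4, Add(Mul(-1, l), Mul(-2, g))) = Add(4, Mul(-1, l), Mul(-2, g)))
h = -310 (h = Add(2, Mul(Rational(1, 2), Mul(Add(4, Mul(-1, 0), Mul(-2, -4)), Add(-10, -42)))) = Add(2, Mul(Rational(1, 2), Mul(Add(4, 0, 8), -52))) = Add(2, Mul(Rational(1, 2), Mul(12, -52))) = Add(2, Mul(Rational(1, 2), -624)) = Add(2, -312) = -310)
Add(h, Function('I')(Add(Mul(6, -7), 6))) = Add(-310, Mul(-115, Pow(Add(Mul(6, -7), 6), 2))) = Add(-310, Mul(-115, Pow(Add(-42, 6), 2))) = Add(-310, Mul(-115, Pow(-36, 2))) = Add(-310, Mul(-115, 1296)) = Add(-310, -149040) = -149350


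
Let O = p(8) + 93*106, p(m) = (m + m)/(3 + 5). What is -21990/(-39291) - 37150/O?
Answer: -41427975/12913642 ≈ -3.2081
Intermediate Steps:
p(m) = m/4 (p(m) = (2*m)/8 = (2*m)*(1/8) = m/4)
O = 9860 (O = (1/4)*8 + 93*106 = 2 + 9858 = 9860)
-21990/(-39291) - 37150/O = -21990/(-39291) - 37150/9860 = -21990*(-1/39291) - 37150*1/9860 = 7330/13097 - 3715/986 = -41427975/12913642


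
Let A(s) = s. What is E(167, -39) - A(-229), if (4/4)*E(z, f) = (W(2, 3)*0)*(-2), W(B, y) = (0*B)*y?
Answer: 229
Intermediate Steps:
W(B, y) = 0 (W(B, y) = 0*y = 0)
E(z, f) = 0 (E(z, f) = (0*0)*(-2) = 0*(-2) = 0)
E(167, -39) - A(-229) = 0 - 1*(-229) = 0 + 229 = 229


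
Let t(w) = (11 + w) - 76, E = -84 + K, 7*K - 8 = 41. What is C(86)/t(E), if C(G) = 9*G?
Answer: -387/71 ≈ -5.4507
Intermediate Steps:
K = 7 (K = 8/7 + (⅐)*41 = 8/7 + 41/7 = 7)
E = -77 (E = -84 + 7 = -77)
t(w) = -65 + w
C(86)/t(E) = (9*86)/(-65 - 77) = 774/(-142) = 774*(-1/142) = -387/71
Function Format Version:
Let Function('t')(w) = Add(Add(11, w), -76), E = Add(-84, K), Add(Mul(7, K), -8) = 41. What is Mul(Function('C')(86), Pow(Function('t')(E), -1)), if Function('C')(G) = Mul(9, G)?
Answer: Rational(-387, 71) ≈ -5.4507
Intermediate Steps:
K = 7 (K = Add(Rational(8, 7), Mul(Rational(1, 7), 41)) = Add(Rational(8, 7), Rational(41, 7)) = 7)
E = -77 (E = Add(-84, 7) = -77)
Function('t')(w) = Add(-65, w)
Mul(Function('C')(86), Pow(Function('t')(E), -1)) = Mul(Mul(9, 86), Pow(Add(-65, -77), -1)) = Mul(774, Pow(-142, -1)) = Mul(774, Rational(-1, 142)) = Rational(-387, 71)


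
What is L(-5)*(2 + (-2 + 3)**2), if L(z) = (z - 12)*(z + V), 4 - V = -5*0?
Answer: 51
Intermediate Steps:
V = 4 (V = 4 - (-5)*0 = 4 - 1*0 = 4 + 0 = 4)
L(z) = (-12 + z)*(4 + z) (L(z) = (z - 12)*(z + 4) = (-12 + z)*(4 + z))
L(-5)*(2 + (-2 + 3)**2) = (-48 + (-5)**2 - 8*(-5))*(2 + (-2 + 3)**2) = (-48 + 25 + 40)*(2 + 1**2) = 17*(2 + 1) = 17*3 = 51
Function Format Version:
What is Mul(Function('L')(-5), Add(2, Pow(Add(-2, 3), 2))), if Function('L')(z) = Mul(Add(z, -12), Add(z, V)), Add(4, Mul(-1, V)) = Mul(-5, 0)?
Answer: 51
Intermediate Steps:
V = 4 (V = Add(4, Mul(-1, Mul(-5, 0))) = Add(4, Mul(-1, 0)) = Add(4, 0) = 4)
Function('L')(z) = Mul(Add(-12, z), Add(4, z)) (Function('L')(z) = Mul(Add(z, -12), Add(z, 4)) = Mul(Add(-12, z), Add(4, z)))
Mul(Function('L')(-5), Add(2, Pow(Add(-2, 3), 2))) = Mul(Add(-48, Pow(-5, 2), Mul(-8, -5)), Add(2, Pow(Add(-2, 3), 2))) = Mul(Add(-48, 25, 40), Add(2, Pow(1, 2))) = Mul(17, Add(2, 1)) = Mul(17, 3) = 51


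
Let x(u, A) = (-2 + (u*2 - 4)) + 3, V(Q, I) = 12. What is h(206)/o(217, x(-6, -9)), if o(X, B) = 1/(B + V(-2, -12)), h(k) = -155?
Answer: 465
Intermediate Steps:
x(u, A) = -3 + 2*u (x(u, A) = (-2 + (2*u - 4)) + 3 = (-2 + (-4 + 2*u)) + 3 = (-6 + 2*u) + 3 = -3 + 2*u)
o(X, B) = 1/(12 + B) (o(X, B) = 1/(B + 12) = 1/(12 + B))
h(206)/o(217, x(-6, -9)) = -(1395 - 1860) = -155/(1/(12 + (-3 - 12))) = -155/(1/(12 - 15)) = -155/(1/(-3)) = -155/(-⅓) = -155*(-3) = 465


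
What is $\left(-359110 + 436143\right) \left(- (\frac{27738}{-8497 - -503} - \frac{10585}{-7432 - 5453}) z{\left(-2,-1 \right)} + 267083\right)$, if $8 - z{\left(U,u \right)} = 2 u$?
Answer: $\frac{211940856923046911}{10300269} \approx 2.0576 \cdot 10^{10}$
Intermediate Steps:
$z{\left(U,u \right)} = 8 - 2 u$
$\left(-359110 + 436143\right) \left(- (\frac{27738}{-8497 - -503} - \frac{10585}{-7432 - 5453}) z{\left(-2,-1 \right)} + 267083\right) = \left(-359110 + 436143\right) \left(- (\frac{27738}{-8497 - -503} - \frac{10585}{-7432 - 5453}) \left(8 - -2\right) + 267083\right) = 77033 \left(- (\frac{27738}{-8497 + 503} - \frac{10585}{-7432 - 5453}) \left(8 + 2\right) + 267083\right) = 77033 \left(- (\frac{27738}{-7994} - \frac{10585}{-12885}) 10 + 267083\right) = 77033 \left(- (27738 \left(- \frac{1}{7994}\right) - - \frac{2117}{2577}) 10 + 267083\right) = 77033 \left(- (- \frac{13869}{3997} + \frac{2117}{2577}) 10 + 267083\right) = 77033 \left(\left(-1\right) \left(- \frac{27278764}{10300269}\right) 10 + 267083\right) = 77033 \left(\frac{27278764}{10300269} \cdot 10 + 267083\right) = 77033 \left(\frac{272787640}{10300269} + 267083\right) = 77033 \cdot \frac{2751299532967}{10300269} = \frac{211940856923046911}{10300269}$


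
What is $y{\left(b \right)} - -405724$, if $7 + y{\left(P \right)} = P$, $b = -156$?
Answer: $405561$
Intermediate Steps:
$y{\left(P \right)} = -7 + P$
$y{\left(b \right)} - -405724 = \left(-7 - 156\right) - -405724 = -163 + 405724 = 405561$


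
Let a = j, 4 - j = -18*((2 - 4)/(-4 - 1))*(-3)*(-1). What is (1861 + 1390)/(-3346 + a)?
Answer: -16255/16602 ≈ -0.97910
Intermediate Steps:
j = 128/5 (j = 4 - (-18)*(((2 - 4)/(-4 - 1))*(-3))*(-1) = 4 - (-18)*(-2/(-5)*(-3))*(-1) = 4 - (-18)*(-2*(-⅕)*(-3))*(-1) = 4 - (-18)*((⅖)*(-3))*(-1) = 4 - (-18)*(-6/5*(-1)) = 4 - (-18)*6/5 = 4 - 1*(-108/5) = 4 + 108/5 = 128/5 ≈ 25.600)
a = 128/5 ≈ 25.600
(1861 + 1390)/(-3346 + a) = (1861 + 1390)/(-3346 + 128/5) = 3251/(-16602/5) = 3251*(-5/16602) = -16255/16602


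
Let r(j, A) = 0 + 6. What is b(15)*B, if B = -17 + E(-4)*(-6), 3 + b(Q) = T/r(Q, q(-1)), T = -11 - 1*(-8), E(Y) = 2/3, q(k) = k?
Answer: 147/2 ≈ 73.500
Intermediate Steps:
E(Y) = ⅔ (E(Y) = 2*(⅓) = ⅔)
r(j, A) = 6
T = -3 (T = -11 + 8 = -3)
b(Q) = -7/2 (b(Q) = -3 - 3/6 = -3 - 3*⅙ = -3 - ½ = -7/2)
B = -21 (B = -17 + (⅔)*(-6) = -17 - 4 = -21)
b(15)*B = -7/2*(-21) = 147/2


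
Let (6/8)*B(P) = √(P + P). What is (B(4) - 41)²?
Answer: 15257/9 - 656*√2/3 ≈ 1386.0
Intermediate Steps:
B(P) = 4*√2*√P/3 (B(P) = 4*√(P + P)/3 = 4*√(2*P)/3 = 4*(√2*√P)/3 = 4*√2*√P/3)
(B(4) - 41)² = (4*√2*√4/3 - 41)² = ((4/3)*√2*2 - 41)² = (8*√2/3 - 41)² = (-41 + 8*√2/3)²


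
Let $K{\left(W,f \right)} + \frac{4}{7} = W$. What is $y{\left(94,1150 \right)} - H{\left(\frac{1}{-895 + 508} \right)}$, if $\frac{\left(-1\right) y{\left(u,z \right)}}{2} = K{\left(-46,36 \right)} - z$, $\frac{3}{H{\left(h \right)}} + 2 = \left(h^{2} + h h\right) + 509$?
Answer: $\frac{25959684579}{10847555} \approx 2393.1$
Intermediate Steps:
$K{\left(W,f \right)} = - \frac{4}{7} + W$
$H{\left(h \right)} = \frac{3}{507 + 2 h^{2}}$ ($H{\left(h \right)} = \frac{3}{-2 + \left(\left(h^{2} + h h\right) + 509\right)} = \frac{3}{-2 + \left(\left(h^{2} + h^{2}\right) + 509\right)} = \frac{3}{-2 + \left(2 h^{2} + 509\right)} = \frac{3}{-2 + \left(509 + 2 h^{2}\right)} = \frac{3}{507 + 2 h^{2}}$)
$y{\left(u,z \right)} = \frac{652}{7} + 2 z$ ($y{\left(u,z \right)} = - 2 \left(\left(- \frac{4}{7} - 46\right) - z\right) = - 2 \left(- \frac{326}{7} - z\right) = \frac{652}{7} + 2 z$)
$y{\left(94,1150 \right)} - H{\left(\frac{1}{-895 + 508} \right)} = \left(\frac{652}{7} + 2 \cdot 1150\right) - \frac{3}{507 + 2 \left(\frac{1}{-895 + 508}\right)^{2}} = \left(\frac{652}{7} + 2300\right) - \frac{3}{507 + 2 \left(\frac{1}{-387}\right)^{2}} = \frac{16752}{7} - \frac{3}{507 + 2 \left(- \frac{1}{387}\right)^{2}} = \frac{16752}{7} - \frac{3}{507 + 2 \cdot \frac{1}{149769}} = \frac{16752}{7} - \frac{3}{507 + \frac{2}{149769}} = \frac{16752}{7} - \frac{3}{\frac{75932885}{149769}} = \frac{16752}{7} - 3 \cdot \frac{149769}{75932885} = \frac{16752}{7} - \frac{449307}{75932885} = \frac{25959684579}{10847555}$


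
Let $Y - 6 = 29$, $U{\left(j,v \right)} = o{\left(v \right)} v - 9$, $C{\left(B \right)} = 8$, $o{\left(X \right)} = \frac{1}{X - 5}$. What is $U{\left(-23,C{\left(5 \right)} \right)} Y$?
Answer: $- \frac{665}{3} \approx -221.67$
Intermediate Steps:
$o{\left(X \right)} = \frac{1}{-5 + X}$
$U{\left(j,v \right)} = -9 + \frac{v}{-5 + v}$ ($U{\left(j,v \right)} = \frac{v}{-5 + v} - 9 = -9 + \frac{v}{-5 + v}$)
$Y = 35$ ($Y = 6 + 29 = 35$)
$U{\left(-23,C{\left(5 \right)} \right)} Y = \frac{45 - 64}{-5 + 8} \cdot 35 = \frac{45 - 64}{3} \cdot 35 = \frac{1}{3} \left(-19\right) 35 = \left(- \frac{19}{3}\right) 35 = - \frac{665}{3}$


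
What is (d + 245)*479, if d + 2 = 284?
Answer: 252433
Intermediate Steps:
d = 282 (d = -2 + 284 = 282)
(d + 245)*479 = (282 + 245)*479 = 527*479 = 252433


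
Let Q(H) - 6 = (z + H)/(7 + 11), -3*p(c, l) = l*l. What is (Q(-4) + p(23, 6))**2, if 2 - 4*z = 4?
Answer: 625/16 ≈ 39.063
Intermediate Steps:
z = -1/2 (z = 1/2 - 1/4*4 = 1/2 - 1 = -1/2 ≈ -0.50000)
p(c, l) = -l**2/3 (p(c, l) = -l*l/3 = -l**2/3)
Q(H) = 215/36 + H/18 (Q(H) = 6 + (-1/2 + H)/(7 + 11) = 6 + (-1/2 + H)/18 = 6 + (-1/2 + H)*(1/18) = 6 + (-1/36 + H/18) = 215/36 + H/18)
(Q(-4) + p(23, 6))**2 = ((215/36 + (1/18)*(-4)) - 1/3*6**2)**2 = ((215/36 - 2/9) - 1/3*36)**2 = (23/4 - 12)**2 = (-25/4)**2 = 625/16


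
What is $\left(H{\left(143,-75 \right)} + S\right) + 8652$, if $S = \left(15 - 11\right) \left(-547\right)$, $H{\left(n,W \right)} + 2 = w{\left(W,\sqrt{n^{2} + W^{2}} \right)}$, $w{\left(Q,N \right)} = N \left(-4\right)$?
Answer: $6462 - 4 \sqrt{26074} \approx 5816.1$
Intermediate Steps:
$w{\left(Q,N \right)} = - 4 N$
$H{\left(n,W \right)} = -2 - 4 \sqrt{W^{2} + n^{2}}$ ($H{\left(n,W \right)} = -2 - 4 \sqrt{n^{2} + W^{2}} = -2 - 4 \sqrt{W^{2} + n^{2}}$)
$S = -2188$ ($S = \left(15 - 11\right) \left(-547\right) = 4 \left(-547\right) = -2188$)
$\left(H{\left(143,-75 \right)} + S\right) + 8652 = \left(\left(-2 - 4 \sqrt{\left(-75\right)^{2} + 143^{2}}\right) - 2188\right) + 8652 = \left(\left(-2 - 4 \sqrt{5625 + 20449}\right) - 2188\right) + 8652 = \left(\left(-2 - 4 \sqrt{26074}\right) - 2188\right) + 8652 = \left(-2190 - 4 \sqrt{26074}\right) + 8652 = 6462 - 4 \sqrt{26074}$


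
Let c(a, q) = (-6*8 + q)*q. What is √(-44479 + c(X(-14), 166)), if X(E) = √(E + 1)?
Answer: I*√24891 ≈ 157.77*I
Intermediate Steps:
X(E) = √(1 + E)
c(a, q) = q*(-48 + q) (c(a, q) = (-48 + q)*q = q*(-48 + q))
√(-44479 + c(X(-14), 166)) = √(-44479 + 166*(-48 + 166)) = √(-44479 + 166*118) = √(-44479 + 19588) = √(-24891) = I*√24891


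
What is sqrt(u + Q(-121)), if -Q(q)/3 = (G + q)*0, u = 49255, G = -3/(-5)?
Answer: sqrt(49255) ≈ 221.93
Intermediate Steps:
G = 3/5 (G = -3*(-1/5) = 3/5 ≈ 0.60000)
Q(q) = 0 (Q(q) = -3*(3/5 + q)*0 = -3*0 = 0)
sqrt(u + Q(-121)) = sqrt(49255 + 0) = sqrt(49255)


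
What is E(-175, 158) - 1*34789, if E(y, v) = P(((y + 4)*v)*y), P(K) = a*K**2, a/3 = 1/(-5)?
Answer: -13413241488289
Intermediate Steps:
a = -3/5 (a = 3/(-5) = 3*(-1/5) = -3/5 ≈ -0.60000)
P(K) = -3*K**2/5
E(y, v) = -3*v**2*y**2*(4 + y)**2/5 (E(y, v) = -3*v**2*y**2*(y + 4)**2/5 = -3*v**2*y**2*(4 + y)**2/5)
E(-175, 158) - 1*34789 = -3/5*158**2*(-175)**2*(4 - 175)**2 - 1*34789 = -3/5*24964*30625*(-171)**2 - 34789 = -3/5*24964*30625*29241 - 34789 = -13413241453500 - 34789 = -13413241488289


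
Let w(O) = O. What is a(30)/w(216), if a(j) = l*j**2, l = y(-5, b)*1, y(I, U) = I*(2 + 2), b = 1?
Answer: -250/3 ≈ -83.333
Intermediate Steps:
y(I, U) = 4*I (y(I, U) = I*4 = 4*I)
l = -20 (l = (4*(-5))*1 = -20*1 = -20)
a(j) = -20*j**2
a(30)/w(216) = -20*30**2/216 = -20*900*(1/216) = -18000*1/216 = -250/3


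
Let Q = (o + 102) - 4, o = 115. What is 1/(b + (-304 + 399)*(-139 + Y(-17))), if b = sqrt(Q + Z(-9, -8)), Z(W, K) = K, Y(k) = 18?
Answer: -2299/26426964 - sqrt(205)/132134820 ≈ -8.7103e-5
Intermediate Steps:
Q = 213 (Q = (115 + 102) - 4 = 217 - 4 = 213)
b = sqrt(205) (b = sqrt(213 - 8) = sqrt(205) ≈ 14.318)
1/(b + (-304 + 399)*(-139 + Y(-17))) = 1/(sqrt(205) + (-304 + 399)*(-139 + 18)) = 1/(sqrt(205) + 95*(-121)) = 1/(sqrt(205) - 11495) = 1/(-11495 + sqrt(205))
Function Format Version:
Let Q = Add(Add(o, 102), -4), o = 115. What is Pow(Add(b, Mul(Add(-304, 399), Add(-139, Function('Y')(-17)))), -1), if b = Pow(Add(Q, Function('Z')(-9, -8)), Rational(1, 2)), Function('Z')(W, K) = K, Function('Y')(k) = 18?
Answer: Add(Rational(-2299, 26426964), Mul(Rational(-1, 132134820), Pow(205, Rational(1, 2)))) ≈ -8.7103e-5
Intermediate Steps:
Q = 213 (Q = Add(Add(115, 102), -4) = Add(217, -4) = 213)
b = Pow(205, Rational(1, 2)) (b = Pow(Add(213, -8), Rational(1, 2)) = Pow(205, Rational(1, 2)) ≈ 14.318)
Pow(Add(b, Mul(Add(-304, 399), Add(-139, Function('Y')(-17)))), -1) = Pow(Add(Pow(205, Rational(1, 2)), Mul(Add(-304, 399), Add(-139, 18))), -1) = Pow(Add(Pow(205, Rational(1, 2)), Mul(95, -121)), -1) = Pow(Add(Pow(205, Rational(1, 2)), -11495), -1) = Pow(Add(-11495, Pow(205, Rational(1, 2))), -1)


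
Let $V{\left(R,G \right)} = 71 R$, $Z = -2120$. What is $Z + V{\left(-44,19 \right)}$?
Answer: $-5244$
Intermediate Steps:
$Z + V{\left(-44,19 \right)} = -2120 + 71 \left(-44\right) = -2120 - 3124 = -5244$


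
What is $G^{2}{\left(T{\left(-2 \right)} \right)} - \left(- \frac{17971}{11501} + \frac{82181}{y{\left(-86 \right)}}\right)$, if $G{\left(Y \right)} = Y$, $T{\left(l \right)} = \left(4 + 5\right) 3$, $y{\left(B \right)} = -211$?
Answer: $\frac{2718027881}{2426711} \approx 1120.0$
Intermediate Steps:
$T{\left(l \right)} = 27$ ($T{\left(l \right)} = 9 \cdot 3 = 27$)
$G^{2}{\left(T{\left(-2 \right)} \right)} - \left(- \frac{17971}{11501} + \frac{82181}{y{\left(-86 \right)}}\right) = 27^{2} - \left(- \frac{82181}{211} - \frac{17971}{11501}\right) = 729 - - \frac{948955562}{2426711} = 729 + \left(\frac{82181}{211} + \frac{17971}{11501}\right) = 729 + \frac{948955562}{2426711} = \frac{2718027881}{2426711}$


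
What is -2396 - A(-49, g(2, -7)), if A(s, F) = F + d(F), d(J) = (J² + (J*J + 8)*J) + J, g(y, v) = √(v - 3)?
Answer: -2386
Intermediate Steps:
g(y, v) = √(-3 + v)
d(J) = J + J² + J*(8 + J²) (d(J) = (J² + (J² + 8)*J) + J = (J² + (8 + J²)*J) + J = (J² + J*(8 + J²)) + J = J + J² + J*(8 + J²))
A(s, F) = F + F*(9 + F + F²)
-2396 - A(-49, g(2, -7)) = -2396 - √(-3 - 7)*(10 + √(-3 - 7) + (√(-3 - 7))²) = -2396 - √(-10)*(10 + √(-10) + (√(-10))²) = -2396 - I*√10*(10 + I*√10 + (I*√10)²) = -2396 - I*√10*(10 + I*√10 - 10) = -2396 - I*√10*I*√10 = -2396 - 1*(-10) = -2396 + 10 = -2386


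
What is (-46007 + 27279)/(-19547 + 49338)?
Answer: -18728/29791 ≈ -0.62865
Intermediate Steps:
(-46007 + 27279)/(-19547 + 49338) = -18728/29791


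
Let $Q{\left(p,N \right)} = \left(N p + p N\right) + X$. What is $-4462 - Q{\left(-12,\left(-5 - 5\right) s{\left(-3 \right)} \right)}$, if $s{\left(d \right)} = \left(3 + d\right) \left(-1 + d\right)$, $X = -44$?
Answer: $-4418$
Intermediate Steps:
$s{\left(d \right)} = \left(-1 + d\right) \left(3 + d\right)$
$Q{\left(p,N \right)} = -44 + 2 N p$ ($Q{\left(p,N \right)} = \left(N p + p N\right) - 44 = \left(N p + N p\right) - 44 = 2 N p - 44 = -44 + 2 N p$)
$-4462 - Q{\left(-12,\left(-5 - 5\right) s{\left(-3 \right)} \right)} = -4462 - \left(-44 + 2 \left(-5 - 5\right) \left(-3 + \left(-3\right)^{2} + 2 \left(-3\right)\right) \left(-12\right)\right) = -4462 - \left(-44 + 2 \left(- 10 \left(-3 + 9 - 6\right)\right) \left(-12\right)\right) = -4462 - \left(-44 + 2 \left(\left(-10\right) 0\right) \left(-12\right)\right) = -4462 - \left(-44 + 2 \cdot 0 \left(-12\right)\right) = -4462 - \left(-44 + 0\right) = -4462 - -44 = -4462 + 44 = -4418$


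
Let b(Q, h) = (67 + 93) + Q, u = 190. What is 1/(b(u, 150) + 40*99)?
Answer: 1/4310 ≈ 0.00023202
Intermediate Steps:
b(Q, h) = 160 + Q
1/(b(u, 150) + 40*99) = 1/((160 + 190) + 40*99) = 1/(350 + 3960) = 1/4310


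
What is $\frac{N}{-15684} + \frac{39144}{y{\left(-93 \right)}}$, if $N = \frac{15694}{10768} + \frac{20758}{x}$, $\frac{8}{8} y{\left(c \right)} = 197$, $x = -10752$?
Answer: $\frac{2221244812624759}{11178856571904} \approx 198.7$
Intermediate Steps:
$y{\left(c \right)} = 197$
$N = - \frac{1711883}{3618048}$ ($N = \frac{15694}{10768} + \frac{20758}{-10752} = 15694 \cdot \frac{1}{10768} + 20758 \left(- \frac{1}{10752}\right) = \frac{7847}{5384} - \frac{10379}{5376} = - \frac{1711883}{3618048} \approx -0.47315$)
$\frac{N}{-15684} + \frac{39144}{y{\left(-93 \right)}} = - \frac{1711883}{3618048 \left(-15684\right)} + \frac{39144}{197} = \left(- \frac{1711883}{3618048}\right) \left(- \frac{1}{15684}\right) + 39144 \cdot \frac{1}{197} = \frac{1711883}{56745464832} + \frac{39144}{197} = \frac{2221244812624759}{11178856571904}$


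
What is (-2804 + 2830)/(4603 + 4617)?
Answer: 13/4610 ≈ 0.0028200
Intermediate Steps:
(-2804 + 2830)/(4603 + 4617) = 26/9220 = 26*(1/9220) = 13/4610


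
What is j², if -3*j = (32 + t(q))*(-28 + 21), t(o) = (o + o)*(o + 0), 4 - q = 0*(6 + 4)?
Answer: 200704/9 ≈ 22300.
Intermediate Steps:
q = 4 (q = 4 - 0*(6 + 4) = 4 - 0*10 = 4 - 1*0 = 4 + 0 = 4)
t(o) = 2*o² (t(o) = (2*o)*o = 2*o²)
j = 448/3 (j = -(32 + 2*4²)*(-28 + 21)/3 = -(32 + 2*16)*(-7)/3 = -(32 + 32)*(-7)/3 = -64*(-7)/3 = -⅓*(-448) = 448/3 ≈ 149.33)
j² = (448/3)² = 200704/9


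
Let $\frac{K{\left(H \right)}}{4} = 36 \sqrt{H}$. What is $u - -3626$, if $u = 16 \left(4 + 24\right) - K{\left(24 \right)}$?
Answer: $4074 - 288 \sqrt{6} \approx 3368.5$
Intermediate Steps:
$K{\left(H \right)} = 144 \sqrt{H}$ ($K{\left(H \right)} = 4 \cdot 36 \sqrt{H} = 144 \sqrt{H}$)
$u = 448 - 288 \sqrt{6}$ ($u = 16 \left(4 + 24\right) - 144 \sqrt{24} = 16 \cdot 28 - 144 \cdot 2 \sqrt{6} = 448 - 288 \sqrt{6} \approx -257.45$)
$u - -3626 = \left(448 - 288 \sqrt{6}\right) - -3626 = \left(448 - 288 \sqrt{6}\right) + 3626 = 4074 - 288 \sqrt{6}$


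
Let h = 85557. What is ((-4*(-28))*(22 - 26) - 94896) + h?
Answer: -9787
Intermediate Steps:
((-4*(-28))*(22 - 26) - 94896) + h = ((-4*(-28))*(22 - 26) - 94896) + 85557 = (112*(-4) - 94896) + 85557 = (-448 - 94896) + 85557 = -95344 + 85557 = -9787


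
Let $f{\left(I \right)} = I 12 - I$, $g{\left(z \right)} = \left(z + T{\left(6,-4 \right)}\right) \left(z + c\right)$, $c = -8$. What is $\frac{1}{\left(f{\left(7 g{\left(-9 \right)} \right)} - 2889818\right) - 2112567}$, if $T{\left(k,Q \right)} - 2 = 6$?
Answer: $- \frac{1}{5001076} \approx -1.9996 \cdot 10^{-7}$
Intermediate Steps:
$T{\left(k,Q \right)} = 8$ ($T{\left(k,Q \right)} = 2 + 6 = 8$)
$g{\left(z \right)} = \left(-8 + z\right) \left(8 + z\right)$ ($g{\left(z \right)} = \left(z + 8\right) \left(z - 8\right) = \left(8 + z\right) \left(-8 + z\right) = \left(-8 + z\right) \left(8 + z\right)$)
$f{\left(I \right)} = 11 I$ ($f{\left(I \right)} = 12 I - I = 11 I$)
$\frac{1}{\left(f{\left(7 g{\left(-9 \right)} \right)} - 2889818\right) - 2112567} = \frac{1}{\left(11 \cdot 7 \left(-64 + \left(-9\right)^{2}\right) - 2889818\right) - 2112567} = \frac{1}{\left(11 \cdot 7 \left(-64 + 81\right) - 2889818\right) - 2112567} = \frac{1}{\left(11 \cdot 7 \cdot 17 - 2889818\right) - 2112567} = \frac{1}{\left(11 \cdot 119 - 2889818\right) - 2112567} = \frac{1}{\left(1309 - 2889818\right) - 2112567} = \frac{1}{-2888509 - 2112567} = \frac{1}{-5001076} = - \frac{1}{5001076}$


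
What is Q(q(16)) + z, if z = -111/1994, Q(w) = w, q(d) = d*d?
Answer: 510353/1994 ≈ 255.94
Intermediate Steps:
q(d) = d**2
z = -111/1994 (z = (1/1994)*(-111) = -111/1994 ≈ -0.055667)
Q(q(16)) + z = 16**2 - 111/1994 = 256 - 111/1994 = 510353/1994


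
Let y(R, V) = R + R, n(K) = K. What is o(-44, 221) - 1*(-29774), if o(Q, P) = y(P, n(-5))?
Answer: 30216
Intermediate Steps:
y(R, V) = 2*R
o(Q, P) = 2*P
o(-44, 221) - 1*(-29774) = 2*221 - 1*(-29774) = 442 + 29774 = 30216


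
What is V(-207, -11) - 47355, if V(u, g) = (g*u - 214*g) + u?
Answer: -42931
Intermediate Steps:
V(u, g) = u - 214*g + g*u (V(u, g) = (-214*g + g*u) + u = u - 214*g + g*u)
V(-207, -11) - 47355 = (-207 - 214*(-11) - 11*(-207)) - 47355 = (-207 + 2354 + 2277) - 47355 = 4424 - 47355 = -42931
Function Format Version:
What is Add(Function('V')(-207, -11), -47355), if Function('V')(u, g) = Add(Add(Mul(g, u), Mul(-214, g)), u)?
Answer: -42931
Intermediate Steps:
Function('V')(u, g) = Add(u, Mul(-214, g), Mul(g, u)) (Function('V')(u, g) = Add(Add(Mul(-214, g), Mul(g, u)), u) = Add(u, Mul(-214, g), Mul(g, u)))
Add(Function('V')(-207, -11), -47355) = Add(Add(-207, Mul(-214, -11), Mul(-11, -207)), -47355) = Add(Add(-207, 2354, 2277), -47355) = Add(4424, -47355) = -42931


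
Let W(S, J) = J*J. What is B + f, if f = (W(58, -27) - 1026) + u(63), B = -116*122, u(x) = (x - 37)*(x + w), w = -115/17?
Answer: -220777/17 ≈ -12987.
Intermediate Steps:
w = -115/17 (w = -115*1/17 = -115/17 ≈ -6.7647)
W(S, J) = J**2
u(x) = (-37 + x)*(-115/17 + x) (u(x) = (x - 37)*(x - 115/17) = (-37 + x)*(-115/17 + x))
B = -14152
f = 19807/17 (f = ((-27)**2 - 1026) + (4255/17 + 63**2 - 744/17*63) = (729 - 1026) + (4255/17 + 3969 - 46872/17) = -297 + 24856/17 = 19807/17 ≈ 1165.1)
B + f = -14152 + 19807/17 = -220777/17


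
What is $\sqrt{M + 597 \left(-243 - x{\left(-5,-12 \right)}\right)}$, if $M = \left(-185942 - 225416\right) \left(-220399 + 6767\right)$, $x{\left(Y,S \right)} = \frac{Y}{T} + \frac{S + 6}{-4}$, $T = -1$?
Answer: $\frac{\sqrt{351516333218}}{2} \approx 2.9644 \cdot 10^{5}$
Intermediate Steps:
$x{\left(Y,S \right)} = - \frac{3}{2} - Y - \frac{S}{4}$ ($x{\left(Y,S \right)} = \frac{Y}{-1} + \frac{S + 6}{-4} = Y \left(-1\right) + \left(6 + S\right) \left(- \frac{1}{4}\right) = - Y - \left(\frac{3}{2} + \frac{S}{4}\right) = - \frac{3}{2} - Y - \frac{S}{4}$)
$M = 87879232256$ ($M = \left(-411358\right) \left(-213632\right) = 87879232256$)
$\sqrt{M + 597 \left(-243 - x{\left(-5,-12 \right)}\right)} = \sqrt{87879232256 + 597 \left(-243 - \left(- \frac{3}{2} - -5 - -3\right)\right)} = \sqrt{87879232256 + 597 \left(-243 - \left(- \frac{3}{2} + 5 + 3\right)\right)} = \sqrt{87879232256 + 597 \left(-243 - \frac{13}{2}\right)} = \sqrt{87879232256 + 597 \left(- \frac{499}{2}\right)} = \sqrt{87879232256 - \frac{297903}{2}} = \sqrt{\frac{175758166609}{2}} = \frac{\sqrt{351516333218}}{2}$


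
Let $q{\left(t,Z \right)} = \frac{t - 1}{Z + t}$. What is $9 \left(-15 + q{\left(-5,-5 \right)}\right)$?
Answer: $- \frac{648}{5} \approx -129.6$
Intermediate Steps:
$q{\left(t,Z \right)} = \frac{-1 + t}{Z + t}$
$9 \left(-15 + q{\left(-5,-5 \right)}\right) = 9 \left(-15 + \frac{-1 - 5}{-5 - 5}\right) = 9 \left(-15 + \frac{1}{-10} \left(-6\right)\right) = 9 \left(-15 - - \frac{3}{5}\right) = 9 \left(-15 + \frac{3}{5}\right) = 9 \left(- \frac{72}{5}\right) = - \frac{648}{5}$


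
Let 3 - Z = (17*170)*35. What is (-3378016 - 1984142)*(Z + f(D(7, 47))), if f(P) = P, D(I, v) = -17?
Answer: 542457351912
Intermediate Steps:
Z = -101147 (Z = 3 - 17*170*35 = 3 - 2890*35 = 3 - 1*101150 = 3 - 101150 = -101147)
(-3378016 - 1984142)*(Z + f(D(7, 47))) = (-3378016 - 1984142)*(-101147 - 17) = -5362158*(-101164) = 542457351912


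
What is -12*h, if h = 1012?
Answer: -12144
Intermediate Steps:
-12*h = -12*1012 = -12144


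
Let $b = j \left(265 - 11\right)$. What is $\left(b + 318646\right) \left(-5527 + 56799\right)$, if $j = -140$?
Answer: $14514385392$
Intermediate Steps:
$b = -35560$ ($b = - 140 \left(265 - 11\right) = \left(-140\right) 254 = -35560$)
$\left(b + 318646\right) \left(-5527 + 56799\right) = \left(-35560 + 318646\right) \left(-5527 + 56799\right) = 283086 \cdot 51272 = 14514385392$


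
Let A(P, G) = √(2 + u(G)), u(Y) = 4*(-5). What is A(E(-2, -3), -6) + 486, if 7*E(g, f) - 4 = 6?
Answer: 486 + 3*I*√2 ≈ 486.0 + 4.2426*I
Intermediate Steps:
u(Y) = -20
E(g, f) = 10/7 (E(g, f) = 4/7 + (⅐)*6 = 4/7 + 6/7 = 10/7)
A(P, G) = 3*I*√2 (A(P, G) = √(2 - 20) = √(-18) = 3*I*√2)
A(E(-2, -3), -6) + 486 = 3*I*√2 + 486 = 486 + 3*I*√2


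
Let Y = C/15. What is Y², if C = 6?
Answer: 4/25 ≈ 0.16000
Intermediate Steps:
Y = ⅖ (Y = 6/15 = 6*(1/15) = ⅖ ≈ 0.40000)
Y² = (⅖)² = 4/25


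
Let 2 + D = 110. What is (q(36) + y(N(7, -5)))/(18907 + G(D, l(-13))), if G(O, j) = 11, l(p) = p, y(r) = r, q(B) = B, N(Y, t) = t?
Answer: 31/18918 ≈ 0.0016387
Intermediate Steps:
D = 108 (D = -2 + 110 = 108)
(q(36) + y(N(7, -5)))/(18907 + G(D, l(-13))) = (36 - 5)/(18907 + 11) = 31/18918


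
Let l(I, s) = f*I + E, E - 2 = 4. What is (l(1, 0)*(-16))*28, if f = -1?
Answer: -2240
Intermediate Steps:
E = 6 (E = 2 + 4 = 6)
l(I, s) = 6 - I (l(I, s) = -I + 6 = 6 - I)
(l(1, 0)*(-16))*28 = ((6 - 1*1)*(-16))*28 = ((6 - 1)*(-16))*28 = (5*(-16))*28 = -80*28 = -2240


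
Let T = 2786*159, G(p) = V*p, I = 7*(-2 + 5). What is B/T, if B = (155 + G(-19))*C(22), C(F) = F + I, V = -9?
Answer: 7009/221487 ≈ 0.031645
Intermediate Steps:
I = 21 (I = 7*3 = 21)
G(p) = -9*p
C(F) = 21 + F (C(F) = F + 21 = 21 + F)
T = 442974
B = 14018 (B = (155 - 9*(-19))*(21 + 22) = (155 + 171)*43 = 326*43 = 14018)
B/T = 14018/442974 = 14018*(1/442974) = 7009/221487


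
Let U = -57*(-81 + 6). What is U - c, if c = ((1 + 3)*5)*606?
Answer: -7845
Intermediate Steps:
U = 4275 (U = -57*(-75) = 4275)
c = 12120 (c = (4*5)*606 = 20*606 = 12120)
U - c = 4275 - 1*12120 = 4275 - 12120 = -7845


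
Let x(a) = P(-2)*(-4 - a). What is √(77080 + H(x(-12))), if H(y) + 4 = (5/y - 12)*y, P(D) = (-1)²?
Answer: √76985 ≈ 277.46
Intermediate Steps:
P(D) = 1
x(a) = -4 - a (x(a) = 1*(-4 - a) = -4 - a)
H(y) = -4 + y*(-12 + 5/y) (H(y) = -4 + (5/y - 12)*y = -4 + (-12 + 5/y)*y = -4 + y*(-12 + 5/y))
√(77080 + H(x(-12))) = √(77080 + (1 - 12*(-4 - 1*(-12)))) = √(77080 + (1 - 12*(-4 + 12))) = √(77080 + (1 - 12*8)) = √(77080 + (1 - 96)) = √(77080 - 95) = √76985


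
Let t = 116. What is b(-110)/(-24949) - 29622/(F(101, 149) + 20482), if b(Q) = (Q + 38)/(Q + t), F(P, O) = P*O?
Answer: -738612906/886462919 ≈ -0.83321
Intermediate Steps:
F(P, O) = O*P
b(Q) = (38 + Q)/(116 + Q) (b(Q) = (Q + 38)/(Q + 116) = (38 + Q)/(116 + Q))
b(-110)/(-24949) - 29622/(F(101, 149) + 20482) = ((38 - 110)/(116 - 110))/(-24949) - 29622/(149*101 + 20482) = (-72/6)*(-1/24949) - 29622/(15049 + 20482) = ((1/6)*(-72))*(-1/24949) - 29622/35531 = -12*(-1/24949) - 29622*1/35531 = 12/24949 - 29622/35531 = -738612906/886462919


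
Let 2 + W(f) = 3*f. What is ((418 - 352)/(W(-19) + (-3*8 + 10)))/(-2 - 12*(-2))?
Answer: -3/73 ≈ -0.041096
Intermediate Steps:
W(f) = -2 + 3*f
((418 - 352)/(W(-19) + (-3*8 + 10)))/(-2 - 12*(-2)) = ((418 - 352)/((-2 + 3*(-19)) + (-3*8 + 10)))/(-2 - 12*(-2)) = (66/((-2 - 57) + (-24 + 10)))/(-2 + 24) = (66/(-59 - 14))/22 = (66/(-73))*(1/22) = (66*(-1/73))*(1/22) = -66/73*1/22 = -3/73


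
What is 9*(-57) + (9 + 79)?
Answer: -425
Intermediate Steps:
9*(-57) + (9 + 79) = -513 + 88 = -425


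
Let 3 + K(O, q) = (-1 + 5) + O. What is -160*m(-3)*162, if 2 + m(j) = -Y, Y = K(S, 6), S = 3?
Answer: 155520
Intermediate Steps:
K(O, q) = 1 + O (K(O, q) = -3 + ((-1 + 5) + O) = -3 + (4 + O) = 1 + O)
Y = 4 (Y = 1 + 3 = 4)
m(j) = -6 (m(j) = -2 - 1*4 = -2 - 4 = -6)
-160*m(-3)*162 = -160*(-6)*162 = 960*162 = 155520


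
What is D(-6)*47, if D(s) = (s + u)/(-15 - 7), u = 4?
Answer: 47/11 ≈ 4.2727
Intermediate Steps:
D(s) = -2/11 - s/22 (D(s) = (s + 4)/(-15 - 7) = (4 + s)/(-22) = -(4 + s)/22 = -2/11 - s/22)
D(-6)*47 = (-2/11 - 1/22*(-6))*47 = (-2/11 + 3/11)*47 = (1/11)*47 = 47/11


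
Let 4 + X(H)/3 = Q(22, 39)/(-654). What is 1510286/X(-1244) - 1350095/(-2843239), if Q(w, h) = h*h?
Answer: -133729871277451/1680354249 ≈ -79584.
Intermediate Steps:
Q(w, h) = h**2
X(H) = -4137/218 (X(H) = -12 + 3*(39**2/(-654)) = -12 + 3*(1521*(-1/654)) = -12 + 3*(-507/218) = -12 - 1521/218 = -4137/218)
1510286/X(-1244) - 1350095/(-2843239) = 1510286/(-4137/218) - 1350095/(-2843239) = 1510286*(-218/4137) - 1350095*(-1/2843239) = -329242348/4137 + 1350095/2843239 = -133729871277451/1680354249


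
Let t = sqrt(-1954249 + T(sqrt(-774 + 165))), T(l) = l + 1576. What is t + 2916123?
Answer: 2916123 + sqrt(-1952673 + I*sqrt(609)) ≈ 2.9161e+6 + 1397.4*I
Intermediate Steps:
T(l) = 1576 + l
t = sqrt(-1952673 + I*sqrt(609)) (t = sqrt(-1954249 + (1576 + sqrt(-774 + 165))) = sqrt(-1954249 + (1576 + sqrt(-609))) = sqrt(-1954249 + (1576 + I*sqrt(609))) = sqrt(-1952673 + I*sqrt(609)) ≈ 0.009 + 1397.4*I)
t + 2916123 = sqrt(-1952673 + I*sqrt(609)) + 2916123 = 2916123 + sqrt(-1952673 + I*sqrt(609))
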